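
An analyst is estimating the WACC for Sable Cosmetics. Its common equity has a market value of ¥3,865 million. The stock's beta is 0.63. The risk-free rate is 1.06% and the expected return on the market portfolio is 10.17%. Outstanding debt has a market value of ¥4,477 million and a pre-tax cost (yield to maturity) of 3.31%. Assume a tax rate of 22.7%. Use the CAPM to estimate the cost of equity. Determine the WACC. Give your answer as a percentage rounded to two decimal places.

4.52%

Market risk premium = 10.17% − 1.06% = 9.11%.
Cost of equity via CAPM: Re = 1.06% + 0.63 × 9.11% = 6.7993%.
Total capital V = 3865 + 4477 = 8342.
Equity: weight = 3865/8342 = 0.4633; cost = 6.7993%.
Debt: weight = 4477/8342 = 0.5367; after-tax cost = 3.31% × (1 − 22.7%) = 2.5586%.
WACC = 0.4633 × 6.7993% + 0.5367 × 2.5586% = 4.5234%.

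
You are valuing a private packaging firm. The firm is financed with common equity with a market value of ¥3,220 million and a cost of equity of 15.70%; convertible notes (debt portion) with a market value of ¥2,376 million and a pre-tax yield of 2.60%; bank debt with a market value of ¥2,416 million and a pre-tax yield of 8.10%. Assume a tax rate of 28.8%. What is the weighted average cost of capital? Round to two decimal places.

8.60%

Total capital V = 3220 + 2376 + 2416 = 8012.
Equity: weight = 3220/8012 = 0.4019; cost = 15.7%.
Convertible notes (debt portion): weight = 2376/8012 = 0.2966; after-tax cost = 2.6% × (1 − 28.8%) = 1.8512%.
Bank debt: weight = 2416/8012 = 0.3015; after-tax cost = 8.1% × (1 − 28.8%) = 5.7672%.
WACC = 0.4019 × 15.7000% + 0.2966 × 1.8512% + 0.3015 × 5.7672% = 8.5979%.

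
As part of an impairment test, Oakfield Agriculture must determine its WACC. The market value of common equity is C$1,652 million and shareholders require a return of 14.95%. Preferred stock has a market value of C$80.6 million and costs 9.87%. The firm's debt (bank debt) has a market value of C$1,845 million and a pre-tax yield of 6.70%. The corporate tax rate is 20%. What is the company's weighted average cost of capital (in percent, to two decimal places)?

Total capital V = 1652 + 80.6 + 1845 = 3577.6.
Equity: weight = 1652/3577.6 = 0.4618; cost = 14.95%.
Preferred: weight = 80.6/3577.6 = 0.0225; cost = 9.87%.
Bank debt: weight = 1845/3577.6 = 0.5157; after-tax cost = 6.7% × (1 − 20%) = 5.3600%.
WACC = 0.4618 × 14.9500% + 0.0225 × 9.8700% + 0.5157 × 5.3600% = 9.8899%.

9.89%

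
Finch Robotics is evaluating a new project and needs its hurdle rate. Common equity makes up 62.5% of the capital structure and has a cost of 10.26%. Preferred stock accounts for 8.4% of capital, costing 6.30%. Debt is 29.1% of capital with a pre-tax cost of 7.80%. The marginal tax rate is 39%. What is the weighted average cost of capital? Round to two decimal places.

8.33%

After-tax cost of debt = 7.8% × (1 − 39%) = 4.7580%.
WACC = 0.625 × 10.2600% + 0.084 × 6.3000% + 0.291 × 4.7580% = 8.3263%.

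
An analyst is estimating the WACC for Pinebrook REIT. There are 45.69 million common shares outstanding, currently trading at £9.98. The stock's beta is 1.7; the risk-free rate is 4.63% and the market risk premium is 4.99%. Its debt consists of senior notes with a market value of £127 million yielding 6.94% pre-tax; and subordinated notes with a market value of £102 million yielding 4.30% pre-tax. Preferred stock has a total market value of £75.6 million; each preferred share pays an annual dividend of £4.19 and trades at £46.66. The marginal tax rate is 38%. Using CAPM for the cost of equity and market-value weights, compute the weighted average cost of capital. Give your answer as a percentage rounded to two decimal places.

9.83%

Cost of equity via CAPM: Re = 4.63% + 1.7 × 4.99% = 13.1130%.
Cost of preferred: Rp = 4.19 / 46.66 = 8.9799%.
Market value of equity E = 9.98 × 45.69m = 455.9862m.
Total capital V = 455.9862 + 75.6 + 127 + 102 = 760.5862.
Equity: weight = 455.9862/760.5862 = 0.5995; cost = 13.113%.
Preferred: weight = 75.6/760.5862 = 0.0994; cost = 8.9799%.
Senior notes: weight = 127/760.5862 = 0.1670; after-tax cost = 6.94% × (1 − 38%) = 4.3028%.
Subordinated notes: weight = 102/760.5862 = 0.1341; after-tax cost = 4.3% × (1 − 38%) = 2.6660%.
WACC = 0.5995 × 13.1130% + 0.0994 × 8.9799% + 0.1670 × 4.3028% + 0.1341 × 2.6660% = 9.8301%.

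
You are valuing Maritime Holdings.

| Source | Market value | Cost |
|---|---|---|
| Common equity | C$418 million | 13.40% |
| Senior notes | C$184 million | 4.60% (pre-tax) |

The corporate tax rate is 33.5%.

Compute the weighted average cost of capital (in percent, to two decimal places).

Total capital V = 418 + 184 = 602.
Equity: weight = 418/602 = 0.6944; cost = 13.4%.
Senior notes: weight = 184/602 = 0.3056; after-tax cost = 4.6% × (1 − 33.5%) = 3.0590%.
WACC = 0.6944 × 13.4000% + 0.3056 × 3.0590% = 10.2393%.

10.24%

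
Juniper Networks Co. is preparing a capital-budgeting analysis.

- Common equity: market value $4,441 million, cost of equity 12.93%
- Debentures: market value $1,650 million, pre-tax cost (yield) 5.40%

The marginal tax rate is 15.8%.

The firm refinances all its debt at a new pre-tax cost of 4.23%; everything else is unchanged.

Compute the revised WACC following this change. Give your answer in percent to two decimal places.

10.39%

After the change:
Total capital V = 4441 + 1650 = 6091.
Equity: weight = 4441/6091 = 0.7291; cost = 12.93%.
Debentures: weight = 1650/6091 = 0.2709; after-tax cost = 4.23% × (1 − 15.8%) = 3.5617%.
WACC = 0.7291 × 12.9300% + 0.2709 × 3.5617% = 10.3922%.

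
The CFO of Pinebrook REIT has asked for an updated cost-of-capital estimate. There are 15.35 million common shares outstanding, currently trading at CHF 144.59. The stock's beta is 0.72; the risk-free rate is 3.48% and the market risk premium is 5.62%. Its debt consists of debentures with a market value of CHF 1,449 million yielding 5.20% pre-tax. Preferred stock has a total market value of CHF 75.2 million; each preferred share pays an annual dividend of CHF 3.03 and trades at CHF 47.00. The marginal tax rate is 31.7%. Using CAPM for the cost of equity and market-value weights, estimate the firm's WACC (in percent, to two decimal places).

Cost of equity via CAPM: Re = 3.48% + 0.72 × 5.62% = 7.5264%.
Cost of preferred: Rp = 3.03 / 47.0 = 6.4468%.
Market value of equity E = 144.59 × 15.35m = 2219.4565m.
Total capital V = 2219.4565 + 75.2 + 1449 = 3743.6565.
Equity: weight = 2219.4565/3743.6565 = 0.5929; cost = 7.5264%.
Preferred: weight = 75.2/3743.6565 = 0.0201; cost = 6.4468%.
Debentures: weight = 1449/3743.6565 = 0.3871; after-tax cost = 5.2% × (1 − 31.7%) = 3.5516%.
WACC = 0.5929 × 7.5264% + 0.0201 × 6.4468% + 0.3871 × 3.5516% = 5.9662%.

5.97%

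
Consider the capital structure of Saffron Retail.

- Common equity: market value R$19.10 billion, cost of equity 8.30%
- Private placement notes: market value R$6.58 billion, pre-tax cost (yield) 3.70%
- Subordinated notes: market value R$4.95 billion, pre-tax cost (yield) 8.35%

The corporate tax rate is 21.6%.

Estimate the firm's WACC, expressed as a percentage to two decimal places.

6.86%

Total capital V = 19.1 + 6.58 + 4.95 = 30.63.
Equity: weight = 19.1/30.63 = 0.6236; cost = 8.3%.
Private placement notes: weight = 6.58/30.63 = 0.2148; after-tax cost = 3.7% × (1 − 21.6%) = 2.9008%.
Subordinated notes: weight = 4.95/30.63 = 0.1616; after-tax cost = 8.35% × (1 − 21.6%) = 6.5464%.
WACC = 0.6236 × 8.3000% + 0.2148 × 2.9008% + 0.1616 × 6.5464% = 6.8567%.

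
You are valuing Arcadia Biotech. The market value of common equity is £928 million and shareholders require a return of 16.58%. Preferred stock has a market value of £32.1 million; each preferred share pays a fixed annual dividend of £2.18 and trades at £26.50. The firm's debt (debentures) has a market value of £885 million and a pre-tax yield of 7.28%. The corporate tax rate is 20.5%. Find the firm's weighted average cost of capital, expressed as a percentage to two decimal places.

Cost of preferred: Rp = 2.18 / 26.5 = 8.2264%.
Total capital V = 928 + 32.1 + 885 = 1845.1.
Equity: weight = 928/1845.1 = 0.5030; cost = 16.58%.
Preferred: weight = 32.1/1845.1 = 0.0174; cost = 8.2264%.
Debentures: weight = 885/1845.1 = 0.4796; after-tax cost = 7.28% × (1 − 20.5%) = 5.7876%.
WACC = 0.5030 × 16.5800% + 0.0174 × 8.2264% + 0.4796 × 5.7876% = 11.2581%.

11.26%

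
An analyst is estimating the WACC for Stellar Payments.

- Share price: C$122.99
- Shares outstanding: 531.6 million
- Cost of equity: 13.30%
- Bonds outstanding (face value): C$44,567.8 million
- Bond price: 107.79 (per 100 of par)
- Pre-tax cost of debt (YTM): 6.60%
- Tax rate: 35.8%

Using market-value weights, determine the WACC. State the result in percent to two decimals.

Market value of equity E = 122.99 × 531.6m = 65381.484m. Market value of debt D = 44567.8m × 107.79/100 = 48039.63162m.
Total capital V = 65381.484 + 48039.63162 = 113421.11562.
Equity: weight = 65381.484/113421.11562 = 0.5764; cost = 13.3%.
Bonds outstanding: weight = 48039.63162/113421.11562 = 0.4236; after-tax cost = 6.6% × (1 − 35.8%) = 4.2372%.
WACC = 0.5764 × 13.3000% + 0.4236 × 4.2372% = 9.4614%.

9.46%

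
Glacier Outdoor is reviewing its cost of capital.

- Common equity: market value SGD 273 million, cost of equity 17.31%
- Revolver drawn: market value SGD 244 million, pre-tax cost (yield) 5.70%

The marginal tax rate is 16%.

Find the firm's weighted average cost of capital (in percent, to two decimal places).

11.40%

Total capital V = 273 + 244 = 517.
Equity: weight = 273/517 = 0.5280; cost = 17.31%.
Revolver drawn: weight = 244/517 = 0.4720; after-tax cost = 5.7% × (1 − 16%) = 4.7880%.
WACC = 0.5280 × 17.3100% + 0.4720 × 4.7880% = 11.4002%.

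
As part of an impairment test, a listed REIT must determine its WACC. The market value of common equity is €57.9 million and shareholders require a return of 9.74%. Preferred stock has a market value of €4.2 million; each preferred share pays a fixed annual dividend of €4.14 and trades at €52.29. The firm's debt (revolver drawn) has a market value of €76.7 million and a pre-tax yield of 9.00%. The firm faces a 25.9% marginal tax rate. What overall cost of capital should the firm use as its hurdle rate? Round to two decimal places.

7.99%

Cost of preferred: Rp = 4.14 / 52.29 = 7.9174%.
Total capital V = 57.9 + 4.2 + 76.7 = 138.8.
Equity: weight = 57.9/138.8 = 0.4171; cost = 9.74%.
Preferred: weight = 4.2/138.8 = 0.0303; cost = 7.9174%.
Revolver drawn: weight = 76.7/138.8 = 0.5526; after-tax cost = 9% × (1 − 25.9%) = 6.6690%.
WACC = 0.4171 × 9.7400% + 0.0303 × 7.9174% + 0.5526 × 6.6690% = 7.9878%.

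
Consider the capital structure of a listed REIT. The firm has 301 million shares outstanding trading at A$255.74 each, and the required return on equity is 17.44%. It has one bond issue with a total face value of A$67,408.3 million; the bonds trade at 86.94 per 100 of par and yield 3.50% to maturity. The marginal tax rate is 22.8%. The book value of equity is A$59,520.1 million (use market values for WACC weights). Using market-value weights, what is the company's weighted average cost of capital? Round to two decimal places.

11.07%

Market value of equity E = 255.74 × 301m = 76977.74m. Market value of debt D = 67408.3m × 86.94/100 = 58604.77602m.
Total capital V = 76977.74 + 58604.77602 = 135582.51602.
Equity: weight = 76977.74/135582.51602 = 0.5678; cost = 17.44%.
Bonds outstanding: weight = 58604.77602/135582.51602 = 0.4322; after-tax cost = 3.5% × (1 − 22.8%) = 2.7020%.
WACC = 0.5678 × 17.4400% + 0.4322 × 2.7020% = 11.0696%.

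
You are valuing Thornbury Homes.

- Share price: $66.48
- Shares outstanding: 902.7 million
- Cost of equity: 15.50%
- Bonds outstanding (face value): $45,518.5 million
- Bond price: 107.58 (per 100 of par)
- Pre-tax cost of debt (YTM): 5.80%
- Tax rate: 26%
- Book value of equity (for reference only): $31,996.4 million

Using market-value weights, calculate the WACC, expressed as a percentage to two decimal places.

Market value of equity E = 66.48 × 902.7m = 60011.496m. Market value of debt D = 45518.5m × 107.58/100 = 48968.8023m.
Total capital V = 60011.496 + 48968.8023 = 108980.2983.
Equity: weight = 60011.496/108980.2983 = 0.5507; cost = 15.5%.
Bonds outstanding: weight = 48968.8023/108980.2983 = 0.4493; after-tax cost = 5.8% × (1 − 26%) = 4.2920%.
WACC = 0.5507 × 15.5000% + 0.4493 × 4.2920% = 10.4638%.

10.46%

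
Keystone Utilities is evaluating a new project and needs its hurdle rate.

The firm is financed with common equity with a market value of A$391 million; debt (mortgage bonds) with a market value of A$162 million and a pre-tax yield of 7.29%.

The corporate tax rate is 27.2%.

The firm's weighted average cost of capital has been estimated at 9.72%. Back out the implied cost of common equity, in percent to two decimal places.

11.55%

Total capital V = 391 + 162 = 553.
Equity weight = 391/553 = 0.7071.
Mortgage bonds weight = 162/553 = 0.2929.
Debt contribution = 0.2929 × 7.29% × (1 − 27.2%) = 1.5547%.
Required equity contribution = 9.72% − 1.5547% = 8.1653%.
Re = 8.1653% / 0.7071 = 11.5484%.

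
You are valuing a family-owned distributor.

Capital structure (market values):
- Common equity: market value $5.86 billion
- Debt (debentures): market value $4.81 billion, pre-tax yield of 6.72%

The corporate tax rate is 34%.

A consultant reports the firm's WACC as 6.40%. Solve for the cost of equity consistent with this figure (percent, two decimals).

8.01%

Total capital V = 5.86 + 4.81 = 10.67.
Equity weight = 5.86/10.67 = 0.5492.
Debentures weight = 4.81/10.67 = 0.4508.
Debt contribution = 0.4508 × 6.72% × (1 − 34%) = 1.9994%.
Required equity contribution = 6.4% − 1.9994% = 4.4006%.
Re = 4.4006% / 0.5492 = 8.0127%.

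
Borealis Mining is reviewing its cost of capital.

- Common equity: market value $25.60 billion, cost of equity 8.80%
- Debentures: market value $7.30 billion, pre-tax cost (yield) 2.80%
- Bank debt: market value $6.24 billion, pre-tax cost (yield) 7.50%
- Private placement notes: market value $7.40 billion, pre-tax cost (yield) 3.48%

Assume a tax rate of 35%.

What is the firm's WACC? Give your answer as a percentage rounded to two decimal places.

Total capital V = 25.6 + 7.3 + 6.24 + 7.4 = 46.54.
Equity: weight = 25.6/46.54 = 0.5501; cost = 8.8%.
Debentures: weight = 7.3/46.54 = 0.1569; after-tax cost = 2.8% × (1 − 35%) = 1.8200%.
Bank debt: weight = 6.24/46.54 = 0.1341; after-tax cost = 7.5% × (1 − 35%) = 4.8750%.
Private placement notes: weight = 7.4/46.54 = 0.1590; after-tax cost = 3.48% × (1 − 35%) = 2.2620%.
WACC = 0.5501 × 8.8000% + 0.1569 × 1.8200% + 0.1341 × 4.8750% + 0.1590 × 2.2620% = 6.1393%.

6.14%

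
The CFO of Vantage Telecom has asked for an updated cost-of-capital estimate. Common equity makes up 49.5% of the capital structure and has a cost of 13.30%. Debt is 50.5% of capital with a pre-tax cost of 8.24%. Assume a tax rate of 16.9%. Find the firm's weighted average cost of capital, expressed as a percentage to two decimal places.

10.04%

After-tax cost of debt = 8.24% × (1 − 16.9%) = 6.8474%.
WACC = 0.495 × 13.3000% + 0.505 × 6.8474% = 10.0415%.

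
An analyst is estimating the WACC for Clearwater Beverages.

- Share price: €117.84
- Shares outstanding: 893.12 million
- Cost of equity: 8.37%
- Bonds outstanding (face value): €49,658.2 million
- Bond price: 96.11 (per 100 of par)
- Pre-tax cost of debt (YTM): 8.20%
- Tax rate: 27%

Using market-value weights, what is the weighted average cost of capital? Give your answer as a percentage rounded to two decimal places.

7.63%

Market value of equity E = 117.84 × 893.12m = 105245.2608m. Market value of debt D = 49658.2m × 96.11/100 = 47726.49602m.
Total capital V = 105245.2608 + 47726.49602 = 152971.75682.
Equity: weight = 105245.2608/152971.75682 = 0.6880; cost = 8.37%.
Bonds outstanding: weight = 47726.49602/152971.75682 = 0.3120; after-tax cost = 8.2% × (1 − 27%) = 5.9860%.
WACC = 0.6880 × 8.3700% + 0.3120 × 5.9860% = 7.6262%.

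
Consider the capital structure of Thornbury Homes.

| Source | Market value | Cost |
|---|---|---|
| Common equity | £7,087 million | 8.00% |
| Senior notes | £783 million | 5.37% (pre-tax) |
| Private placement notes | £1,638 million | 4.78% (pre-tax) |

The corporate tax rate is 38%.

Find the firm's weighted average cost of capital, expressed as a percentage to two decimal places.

6.75%

Total capital V = 7087 + 783 + 1638 = 9508.
Equity: weight = 7087/9508 = 0.7454; cost = 8%.
Senior notes: weight = 783/9508 = 0.0824; after-tax cost = 5.37% × (1 − 38%) = 3.3294%.
Private placement notes: weight = 1638/9508 = 0.1723; after-tax cost = 4.78% × (1 − 38%) = 2.9636%.
WACC = 0.7454 × 8.0000% + 0.0824 × 3.3294% + 0.1723 × 2.9636% = 6.7477%.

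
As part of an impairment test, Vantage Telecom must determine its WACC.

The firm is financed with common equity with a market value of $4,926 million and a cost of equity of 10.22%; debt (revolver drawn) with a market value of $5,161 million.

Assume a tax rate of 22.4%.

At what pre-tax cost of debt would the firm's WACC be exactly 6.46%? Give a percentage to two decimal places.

Total capital V = 4926 + 5161 = 10087.
Equity weight = 4926/10087 = 0.4884.
Revolver drawn weight = 5161/10087 = 0.5116.
Equity contribution = 0.4884 × 10.22% = 4.9910%.
Remaining for debt = 6.46% − 4.9910% = 1.4690%.
Rd × (1 − 22.4%) × 0.5116 = 1.4690%  ⇒  Rd = 3.7000%.

3.70%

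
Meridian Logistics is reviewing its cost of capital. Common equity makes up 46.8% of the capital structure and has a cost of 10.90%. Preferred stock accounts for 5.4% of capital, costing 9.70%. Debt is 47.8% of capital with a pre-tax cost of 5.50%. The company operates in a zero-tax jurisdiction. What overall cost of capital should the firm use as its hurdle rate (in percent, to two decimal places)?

8.25%

After-tax cost of debt = 5.5% × (1 − 0%) = 5.5000%.
WACC = 0.468 × 10.9000% + 0.054 × 9.7000% + 0.478 × 5.5000% = 8.2540%.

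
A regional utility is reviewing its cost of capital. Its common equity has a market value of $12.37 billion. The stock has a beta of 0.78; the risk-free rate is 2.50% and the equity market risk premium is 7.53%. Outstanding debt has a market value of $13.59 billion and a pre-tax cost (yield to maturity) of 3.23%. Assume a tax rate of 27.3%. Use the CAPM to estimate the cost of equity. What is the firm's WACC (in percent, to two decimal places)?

5.22%

Cost of equity via CAPM: Re = 2.5% + 0.78 × 7.53% = 8.3734%.
Total capital V = 12.37 + 13.59 = 25.96.
Equity: weight = 12.37/25.96 = 0.4765; cost = 8.3734%.
Debt: weight = 13.59/25.96 = 0.5235; after-tax cost = 3.23% × (1 − 27.3%) = 2.3482%.
WACC = 0.4765 × 8.3734% + 0.5235 × 2.3482% = 5.2192%.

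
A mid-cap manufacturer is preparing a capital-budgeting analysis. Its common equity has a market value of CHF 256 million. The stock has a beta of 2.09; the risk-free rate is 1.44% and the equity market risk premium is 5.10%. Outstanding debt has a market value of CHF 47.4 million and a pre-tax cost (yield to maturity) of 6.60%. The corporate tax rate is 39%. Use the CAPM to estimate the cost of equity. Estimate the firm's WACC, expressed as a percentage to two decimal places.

Cost of equity via CAPM: Re = 1.44% + 2.09 × 5.1% = 12.0990%.
Total capital V = 256 + 47.4 = 303.4.
Equity: weight = 256/303.4 = 0.8438; cost = 12.099%.
Debt: weight = 47.4/303.4 = 0.1562; after-tax cost = 6.6% × (1 − 39%) = 4.0260%.
WACC = 0.8438 × 12.0990% + 0.1562 × 4.0260% = 10.8378%.

10.84%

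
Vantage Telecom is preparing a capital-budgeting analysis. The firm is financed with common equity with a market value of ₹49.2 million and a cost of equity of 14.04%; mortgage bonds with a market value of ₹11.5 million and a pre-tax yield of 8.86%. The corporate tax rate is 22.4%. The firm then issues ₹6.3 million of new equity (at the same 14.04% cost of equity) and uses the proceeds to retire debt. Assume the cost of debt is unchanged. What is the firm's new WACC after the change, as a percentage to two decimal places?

After the change:
Total capital V = 55.5 + 5.2 = 60.7.
Equity: weight = 55.5/60.7 = 0.9143; cost = 14.04%.
Mortgage bonds: weight = 5.2/60.7 = 0.0857; after-tax cost = 8.86% × (1 − 22.4%) = 6.8754%.
WACC = 0.9143 × 14.0400% + 0.0857 × 6.8754% = 13.4262%.

13.43%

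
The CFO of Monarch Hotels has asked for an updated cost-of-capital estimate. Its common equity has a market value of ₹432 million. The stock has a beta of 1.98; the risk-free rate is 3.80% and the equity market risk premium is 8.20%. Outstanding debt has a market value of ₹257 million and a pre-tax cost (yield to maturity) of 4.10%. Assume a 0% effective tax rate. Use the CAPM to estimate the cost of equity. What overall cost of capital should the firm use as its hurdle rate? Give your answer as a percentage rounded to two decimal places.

14.09%

Cost of equity via CAPM: Re = 3.8% + 1.98 × 8.2% = 20.0360%.
Total capital V = 432 + 257 = 689.
Equity: weight = 432/689 = 0.6270; cost = 20.036%.
Debt: weight = 257/689 = 0.3730; after-tax cost = 4.1% × (1 − 0%) = 4.1000%.
WACC = 0.6270 × 20.0360% + 0.3730 × 4.1000% = 14.0918%.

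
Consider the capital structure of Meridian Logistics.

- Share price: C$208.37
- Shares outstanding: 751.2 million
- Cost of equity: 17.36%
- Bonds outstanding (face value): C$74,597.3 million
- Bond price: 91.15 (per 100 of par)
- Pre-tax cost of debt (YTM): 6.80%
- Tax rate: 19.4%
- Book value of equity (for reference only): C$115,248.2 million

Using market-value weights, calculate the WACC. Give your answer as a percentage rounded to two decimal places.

Market value of equity E = 208.37 × 751.2m = 156527.544m. Market value of debt D = 74597.3m × 91.15/100 = 67995.43895m.
Total capital V = 156527.544 + 67995.43895 = 224522.98295.
Equity: weight = 156527.544/224522.98295 = 0.6972; cost = 17.36%.
Bonds outstanding: weight = 67995.43895/224522.98295 = 0.3028; after-tax cost = 6.8% × (1 − 19.4%) = 5.4808%.
WACC = 0.6972 × 17.3600% + 0.3028 × 5.4808% = 13.7625%.

13.76%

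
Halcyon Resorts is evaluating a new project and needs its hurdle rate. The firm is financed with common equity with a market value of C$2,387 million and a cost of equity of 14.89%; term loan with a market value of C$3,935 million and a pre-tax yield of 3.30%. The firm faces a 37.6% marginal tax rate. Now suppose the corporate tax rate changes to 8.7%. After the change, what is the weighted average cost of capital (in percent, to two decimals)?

After the change:
Total capital V = 2387 + 3935 = 6322.
Equity: weight = 2387/6322 = 0.3776; cost = 14.89%.
Term loan: weight = 3935/6322 = 0.6224; after-tax cost = 3.3% × (1 − 8.7%) = 3.0129%.
WACC = 0.3776 × 14.8900% + 0.6224 × 3.0129% = 7.4973%.

7.50%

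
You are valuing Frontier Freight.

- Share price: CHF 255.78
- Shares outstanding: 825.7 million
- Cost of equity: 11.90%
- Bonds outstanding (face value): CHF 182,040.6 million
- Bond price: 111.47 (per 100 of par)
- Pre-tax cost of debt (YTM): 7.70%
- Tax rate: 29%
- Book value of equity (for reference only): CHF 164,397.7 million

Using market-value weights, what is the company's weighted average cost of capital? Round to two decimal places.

8.75%

Market value of equity E = 255.78 × 825.7m = 211197.546m. Market value of debt D = 182040.6m × 111.47/100 = 202920.65682m.
Total capital V = 211197.546 + 202920.65682 = 414118.20282.
Equity: weight = 211197.546/414118.20282 = 0.5100; cost = 11.9%.
Bonds outstanding: weight = 202920.65682/414118.20282 = 0.4900; after-tax cost = 7.7% × (1 − 29%) = 5.4670%.
WACC = 0.5100 × 11.9000% + 0.4900 × 5.4670% = 8.7478%.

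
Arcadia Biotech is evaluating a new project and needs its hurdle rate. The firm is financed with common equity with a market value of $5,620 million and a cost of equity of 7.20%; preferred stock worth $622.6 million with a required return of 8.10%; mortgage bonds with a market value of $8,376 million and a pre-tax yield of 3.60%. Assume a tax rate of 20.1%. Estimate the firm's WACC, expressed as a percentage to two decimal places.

4.76%

Total capital V = 5620 + 622.6 + 8376 = 14618.6.
Equity: weight = 5620/14618.6 = 0.3844; cost = 7.2%.
Preferred: weight = 622.6/14618.6 = 0.0426; cost = 8.1%.
Mortgage bonds: weight = 8376/14618.6 = 0.5730; after-tax cost = 3.6% × (1 − 20.1%) = 2.8764%.
WACC = 0.3844 × 7.2000% + 0.0426 × 8.1000% + 0.5730 × 2.8764% = 4.7610%.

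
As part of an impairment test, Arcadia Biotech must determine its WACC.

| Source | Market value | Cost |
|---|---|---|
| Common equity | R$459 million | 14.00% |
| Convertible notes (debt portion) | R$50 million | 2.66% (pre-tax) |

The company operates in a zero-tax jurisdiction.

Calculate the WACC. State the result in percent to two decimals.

Total capital V = 459 + 50 = 509.
Equity: weight = 459/509 = 0.9018; cost = 14%.
Convertible notes (debt portion): weight = 50/509 = 0.0982; after-tax cost = 2.66% × (1 − 0%) = 2.6600%.
WACC = 0.9018 × 14.0000% + 0.0982 × 2.6600% = 12.8861%.

12.89%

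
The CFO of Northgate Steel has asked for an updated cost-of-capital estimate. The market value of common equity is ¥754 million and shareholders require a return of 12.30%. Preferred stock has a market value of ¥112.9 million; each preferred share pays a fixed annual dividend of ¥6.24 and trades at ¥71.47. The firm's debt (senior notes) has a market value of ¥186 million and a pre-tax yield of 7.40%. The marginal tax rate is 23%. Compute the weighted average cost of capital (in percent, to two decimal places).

Cost of preferred: Rp = 6.24 / 71.47 = 8.7309%.
Total capital V = 754 + 112.9 + 186 = 1052.9.
Equity: weight = 754/1052.9 = 0.7161; cost = 12.3%.
Preferred: weight = 112.9/1052.9 = 0.1072; cost = 8.7309%.
Senior notes: weight = 186/1052.9 = 0.1767; after-tax cost = 7.4% × (1 − 23%) = 5.6980%.
WACC = 0.7161 × 12.3000% + 0.1072 × 8.7309% + 0.1767 × 5.6980% = 10.7510%.

10.75%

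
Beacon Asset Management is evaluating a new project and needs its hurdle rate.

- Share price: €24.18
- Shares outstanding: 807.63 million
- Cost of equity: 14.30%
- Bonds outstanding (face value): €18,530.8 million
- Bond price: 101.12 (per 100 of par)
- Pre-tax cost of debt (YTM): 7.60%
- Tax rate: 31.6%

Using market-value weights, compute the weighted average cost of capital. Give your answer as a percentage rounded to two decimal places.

9.84%

Market value of equity E = 24.18 × 807.63m = 19528.4934m. Market value of debt D = 18530.8m × 101.12/100 = 18738.34496m.
Total capital V = 19528.4934 + 18738.34496 = 38266.83836.
Equity: weight = 19528.4934/38266.83836 = 0.5103; cost = 14.3%.
Bonds outstanding: weight = 18738.34496/38266.83836 = 0.4897; after-tax cost = 7.6% × (1 − 31.6%) = 5.1984%.
WACC = 0.5103 × 14.3000% + 0.4897 × 5.1984% = 9.8432%.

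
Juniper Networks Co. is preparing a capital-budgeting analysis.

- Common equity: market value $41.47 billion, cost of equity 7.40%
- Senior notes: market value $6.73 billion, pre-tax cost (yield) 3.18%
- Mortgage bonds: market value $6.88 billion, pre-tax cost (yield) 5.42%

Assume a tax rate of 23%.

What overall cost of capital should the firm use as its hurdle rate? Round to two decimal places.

6.39%

Total capital V = 41.47 + 6.73 + 6.88 = 55.08.
Equity: weight = 41.47/55.08 = 0.7529; cost = 7.4%.
Senior notes: weight = 6.73/55.08 = 0.1222; after-tax cost = 3.18% × (1 − 23%) = 2.4486%.
Mortgage bonds: weight = 6.88/55.08 = 0.1249; after-tax cost = 5.42% × (1 − 23%) = 4.1734%.
WACC = 0.7529 × 7.4000% + 0.1222 × 2.4486% + 0.1249 × 4.1734% = 6.3920%.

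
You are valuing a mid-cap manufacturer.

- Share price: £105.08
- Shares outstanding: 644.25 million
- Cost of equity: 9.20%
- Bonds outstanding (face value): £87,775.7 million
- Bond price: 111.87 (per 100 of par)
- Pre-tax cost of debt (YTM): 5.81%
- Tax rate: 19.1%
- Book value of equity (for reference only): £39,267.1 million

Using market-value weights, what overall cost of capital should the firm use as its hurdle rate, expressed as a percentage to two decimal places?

Market value of equity E = 105.08 × 644.25m = 67697.79m. Market value of debt D = 87775.7m × 111.87/100 = 98194.67559m.
Total capital V = 67697.79 + 98194.67559 = 165892.46559.
Equity: weight = 67697.79/165892.46559 = 0.4081; cost = 9.2%.
Bonds outstanding: weight = 98194.67559/165892.46559 = 0.5919; after-tax cost = 5.81% × (1 − 19.1%) = 4.7003%.
WACC = 0.4081 × 9.2000% + 0.5919 × 4.7003% = 6.5365%.

6.54%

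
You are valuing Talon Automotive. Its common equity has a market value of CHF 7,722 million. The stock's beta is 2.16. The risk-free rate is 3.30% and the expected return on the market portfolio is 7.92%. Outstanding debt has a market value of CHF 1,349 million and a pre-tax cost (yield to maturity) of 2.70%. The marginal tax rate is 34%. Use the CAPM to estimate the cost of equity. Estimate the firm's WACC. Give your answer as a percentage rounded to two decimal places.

11.57%

Market risk premium = 7.92% − 3.3% = 4.62%.
Cost of equity via CAPM: Re = 3.3% + 2.16 × 4.62% = 13.2792%.
Total capital V = 7722 + 1349 = 9071.
Equity: weight = 7722/9071 = 0.8513; cost = 13.2792%.
Debt: weight = 1349/9071 = 0.1487; after-tax cost = 2.7% × (1 − 34%) = 1.7820%.
WACC = 0.8513 × 13.2792% + 0.1487 × 1.7820% = 11.5694%.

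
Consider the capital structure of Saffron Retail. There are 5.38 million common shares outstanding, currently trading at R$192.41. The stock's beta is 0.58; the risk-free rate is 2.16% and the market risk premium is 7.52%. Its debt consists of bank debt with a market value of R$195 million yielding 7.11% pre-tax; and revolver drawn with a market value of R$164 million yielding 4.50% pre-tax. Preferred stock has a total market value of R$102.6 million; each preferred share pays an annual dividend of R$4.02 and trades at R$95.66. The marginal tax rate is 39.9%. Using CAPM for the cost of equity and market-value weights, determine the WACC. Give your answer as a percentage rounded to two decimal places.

Cost of equity via CAPM: Re = 2.16% + 0.58 × 7.52% = 6.5216%.
Cost of preferred: Rp = 4.02 / 95.66 = 4.2024%.
Market value of equity E = 192.41 × 5.38m = 1035.1658m.
Total capital V = 1035.1658 + 102.6 + 195 + 164 = 1496.7658.
Equity: weight = 1035.1658/1496.7658 = 0.6916; cost = 6.5216%.
Preferred: weight = 102.6/1496.7658 = 0.0685; cost = 4.2024%.
Bank debt: weight = 195/1496.7658 = 0.1303; after-tax cost = 7.11% × (1 − 39.9%) = 4.2731%.
Revolver drawn: weight = 164/1496.7658 = 0.1096; after-tax cost = 4.5% × (1 − 39.9%) = 2.7045%.
WACC = 0.6916 × 6.5216% + 0.0685 × 4.2024% + 0.1303 × 4.2731% + 0.1096 × 2.7045% = 5.6515%.

5.65%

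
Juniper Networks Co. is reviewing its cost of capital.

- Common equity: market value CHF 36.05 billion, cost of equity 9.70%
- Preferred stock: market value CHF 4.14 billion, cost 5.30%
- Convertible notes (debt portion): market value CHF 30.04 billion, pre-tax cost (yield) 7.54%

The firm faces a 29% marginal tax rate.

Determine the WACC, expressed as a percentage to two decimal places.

Total capital V = 36.05 + 4.14 + 30.04 = 70.23.
Equity: weight = 36.05/70.23 = 0.5133; cost = 9.7%.
Preferred: weight = 4.14/70.23 = 0.0589; cost = 5.3%.
Convertible notes (debt portion): weight = 30.04/70.23 = 0.4277; after-tax cost = 7.54% × (1 − 29%) = 5.3534%.
WACC = 0.5133 × 9.7000% + 0.0589 × 5.3000% + 0.4277 × 5.3534% = 7.5814%.

7.58%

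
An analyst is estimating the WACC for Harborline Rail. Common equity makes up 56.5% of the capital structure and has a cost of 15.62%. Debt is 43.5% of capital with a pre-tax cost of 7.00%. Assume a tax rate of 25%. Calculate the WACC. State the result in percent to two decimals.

After-tax cost of debt = 7% × (1 − 25%) = 5.2500%.
WACC = 0.565 × 15.6200% + 0.435 × 5.2500% = 11.1090%.

11.11%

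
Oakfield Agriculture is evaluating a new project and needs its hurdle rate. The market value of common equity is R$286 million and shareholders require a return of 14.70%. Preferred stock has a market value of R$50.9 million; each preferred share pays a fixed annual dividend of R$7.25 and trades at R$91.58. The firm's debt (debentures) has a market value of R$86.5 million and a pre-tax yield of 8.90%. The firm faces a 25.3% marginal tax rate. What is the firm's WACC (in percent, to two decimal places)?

Cost of preferred: Rp = 7.25 / 91.58 = 7.9166%.
Total capital V = 286 + 50.9 + 86.5 = 423.4.
Equity: weight = 286/423.4 = 0.6755; cost = 14.7%.
Preferred: weight = 50.9/423.4 = 0.1202; cost = 7.9166%.
Debentures: weight = 86.5/423.4 = 0.2043; after-tax cost = 8.9% × (1 − 25.3%) = 6.6483%.
WACC = 0.6755 × 14.7000% + 0.1202 × 7.9166% + 0.2043 × 6.6483% = 12.2396%.

12.24%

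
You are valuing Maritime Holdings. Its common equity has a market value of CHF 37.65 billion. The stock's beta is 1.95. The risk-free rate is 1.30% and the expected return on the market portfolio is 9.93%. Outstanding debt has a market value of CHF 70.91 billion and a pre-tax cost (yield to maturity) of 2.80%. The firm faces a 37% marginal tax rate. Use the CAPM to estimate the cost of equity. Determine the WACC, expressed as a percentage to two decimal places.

Market risk premium = 9.93% − 1.3% = 8.63%.
Cost of equity via CAPM: Re = 1.3% + 1.95 × 8.63% = 18.1285%.
Total capital V = 37.65 + 70.91 = 108.56.
Equity: weight = 37.65/108.56 = 0.3468; cost = 18.1285%.
Debt: weight = 70.91/108.56 = 0.6532; after-tax cost = 2.8% × (1 − 37%) = 1.7640%.
WACC = 0.3468 × 18.1285% + 0.6532 × 1.7640% = 7.4394%.

7.44%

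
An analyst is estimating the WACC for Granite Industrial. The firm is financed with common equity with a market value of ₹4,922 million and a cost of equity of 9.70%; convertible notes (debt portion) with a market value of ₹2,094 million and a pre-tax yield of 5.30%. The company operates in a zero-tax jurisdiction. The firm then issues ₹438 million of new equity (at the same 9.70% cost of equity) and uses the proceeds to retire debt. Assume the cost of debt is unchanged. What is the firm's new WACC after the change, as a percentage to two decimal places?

After the change:
Total capital V = 5360 + 1656 = 7016.
Equity: weight = 5360/7016 = 0.7640; cost = 9.7%.
Convertible notes (debt portion): weight = 1656/7016 = 0.2360; after-tax cost = 5.3% × (1 − 0%) = 5.3000%.
WACC = 0.7640 × 9.7000% + 0.2360 × 5.3000% = 8.6615%.

8.66%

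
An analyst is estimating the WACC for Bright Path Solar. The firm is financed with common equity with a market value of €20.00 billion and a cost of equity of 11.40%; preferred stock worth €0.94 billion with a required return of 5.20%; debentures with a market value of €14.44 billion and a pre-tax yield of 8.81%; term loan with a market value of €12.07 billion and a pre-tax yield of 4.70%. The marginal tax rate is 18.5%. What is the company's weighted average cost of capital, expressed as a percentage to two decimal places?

8.07%

Total capital V = 20 + 0.94 + 14.44 + 12.07 = 47.45.
Equity: weight = 20/47.45 = 0.4215; cost = 11.4%.
Preferred: weight = 0.94/47.45 = 0.0198; cost = 5.2%.
Debentures: weight = 14.44/47.45 = 0.3043; after-tax cost = 8.81% × (1 − 18.5%) = 7.1802%.
Term loan: weight = 12.07/47.45 = 0.2544; after-tax cost = 4.7% × (1 − 18.5%) = 3.8305%.
WACC = 0.4215 × 11.4000% + 0.0198 × 5.2000% + 0.3043 × 7.1802% + 0.2544 × 3.8305% = 8.0675%.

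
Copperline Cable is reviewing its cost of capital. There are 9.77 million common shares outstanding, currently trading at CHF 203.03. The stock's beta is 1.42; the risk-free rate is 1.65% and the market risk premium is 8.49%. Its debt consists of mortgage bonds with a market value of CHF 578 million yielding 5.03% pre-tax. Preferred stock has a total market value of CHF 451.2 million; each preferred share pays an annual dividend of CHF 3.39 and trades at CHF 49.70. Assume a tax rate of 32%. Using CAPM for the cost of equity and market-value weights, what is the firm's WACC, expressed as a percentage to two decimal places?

10.70%

Cost of equity via CAPM: Re = 1.65% + 1.42 × 8.49% = 13.7058%.
Cost of preferred: Rp = 3.39 / 49.7 = 6.8209%.
Market value of equity E = 203.03 × 9.77m = 1983.6031m.
Total capital V = 1983.6031 + 451.2 + 578 = 3012.8031.
Equity: weight = 1983.6031/3012.8031 = 0.6584; cost = 13.7058%.
Preferred: weight = 451.2/3012.8031 = 0.1498; cost = 6.8209%.
Mortgage bonds: weight = 578/3012.8031 = 0.1918; after-tax cost = 5.03% × (1 − 32%) = 3.4204%.
WACC = 0.6584 × 13.7058% + 0.1498 × 6.8209% + 0.1918 × 3.4204% = 10.7015%.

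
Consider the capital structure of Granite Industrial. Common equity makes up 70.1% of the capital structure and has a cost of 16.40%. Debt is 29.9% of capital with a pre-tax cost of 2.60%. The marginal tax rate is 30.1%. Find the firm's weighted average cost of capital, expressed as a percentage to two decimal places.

12.04%

After-tax cost of debt = 2.6% × (1 − 30.1%) = 1.8174%.
WACC = 0.701 × 16.4000% + 0.299 × 1.8174% = 12.0398%.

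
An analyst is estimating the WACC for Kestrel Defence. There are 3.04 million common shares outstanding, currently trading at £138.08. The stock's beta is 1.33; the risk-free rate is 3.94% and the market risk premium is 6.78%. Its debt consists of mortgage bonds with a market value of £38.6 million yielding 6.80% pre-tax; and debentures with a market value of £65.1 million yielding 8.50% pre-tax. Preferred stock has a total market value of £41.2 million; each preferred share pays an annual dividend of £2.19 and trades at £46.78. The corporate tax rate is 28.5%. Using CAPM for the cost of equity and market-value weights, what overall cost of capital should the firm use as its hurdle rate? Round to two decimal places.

11.01%

Cost of equity via CAPM: Re = 3.94% + 1.33 × 6.78% = 12.9574%.
Cost of preferred: Rp = 2.19 / 46.78 = 4.6815%.
Market value of equity E = 138.08 × 3.04m = 419.7632m.
Total capital V = 419.7632 + 41.2 + 38.6 + 65.1 = 564.6632.
Equity: weight = 419.7632/564.6632 = 0.7434; cost = 12.9574%.
Preferred: weight = 41.2/564.6632 = 0.0730; cost = 4.6815%.
Mortgage bonds: weight = 38.6/564.6632 = 0.0684; after-tax cost = 6.8% × (1 − 28.5%) = 4.8620%.
Debentures: weight = 65.1/564.6632 = 0.1153; after-tax cost = 8.5% × (1 − 28.5%) = 6.0775%.
WACC = 0.7434 × 12.9574% + 0.0730 × 4.6815% + 0.0684 × 4.8620% + 0.1153 × 6.0775% = 11.0070%.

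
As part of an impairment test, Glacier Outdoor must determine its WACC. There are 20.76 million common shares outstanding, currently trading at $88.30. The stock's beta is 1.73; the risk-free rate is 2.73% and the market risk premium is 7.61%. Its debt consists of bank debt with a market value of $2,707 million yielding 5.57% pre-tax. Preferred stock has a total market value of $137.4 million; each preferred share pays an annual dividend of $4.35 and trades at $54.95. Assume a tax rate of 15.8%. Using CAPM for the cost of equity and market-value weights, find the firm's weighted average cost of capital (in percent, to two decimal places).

Cost of equity via CAPM: Re = 2.73% + 1.73 × 7.61% = 15.8953%.
Cost of preferred: Rp = 4.35 / 54.95 = 7.9163%.
Market value of equity E = 88.3 × 20.76m = 1833.108m.
Total capital V = 1833.108 + 137.4 + 2707 = 4677.508.
Equity: weight = 1833.108/4677.508 = 0.3919; cost = 15.8953%.
Preferred: weight = 137.4/4677.508 = 0.0294; cost = 7.9163%.
Bank debt: weight = 2707/4677.508 = 0.5787; after-tax cost = 5.57% × (1 − 15.8%) = 4.6899%.
WACC = 0.3919 × 15.8953% + 0.0294 × 7.9163% + 0.5787 × 4.6899% = 9.1761%.

9.18%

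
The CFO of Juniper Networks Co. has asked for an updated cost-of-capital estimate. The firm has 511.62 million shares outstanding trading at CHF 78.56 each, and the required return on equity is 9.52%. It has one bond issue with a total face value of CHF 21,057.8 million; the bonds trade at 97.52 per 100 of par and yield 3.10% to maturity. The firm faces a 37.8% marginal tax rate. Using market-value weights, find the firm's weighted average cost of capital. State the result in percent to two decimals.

Market value of equity E = 78.56 × 511.62m = 40192.8672m. Market value of debt D = 21057.8m × 97.52/100 = 20535.56656m.
Total capital V = 40192.8672 + 20535.56656 = 60728.43376.
Equity: weight = 40192.8672/60728.43376 = 0.6618; cost = 9.52%.
Bonds outstanding: weight = 20535.56656/60728.43376 = 0.3382; after-tax cost = 3.1% × (1 − 37.8%) = 1.9282%.
WACC = 0.6618 × 9.5200% + 0.3382 × 1.9282% = 6.9528%.

6.95%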